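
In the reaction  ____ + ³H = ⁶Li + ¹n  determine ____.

Conserve mass number: A + 3 = 6 + 1, so A = 4.
Conserve atomic number: Z + 1 = 3 + 0, so Z = 2.
A = 4 and Z = 2 is ⁴He — an alpha particle.

alpha particle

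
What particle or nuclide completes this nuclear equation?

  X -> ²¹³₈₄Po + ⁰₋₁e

Bi-213

Conserve mass number: A = 213 + 0, so A = 213.
Conserve atomic number: Z = 84 − 1, so Z = 83.
Z = 83 is bismuth, so the species is ²¹³₈₃Bi.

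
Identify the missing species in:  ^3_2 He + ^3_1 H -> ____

Li-6

Conserve mass number: 3 + 3 = A, so A = 6.
Conserve atomic number: 2 + 1 = Z, so Z = 3.
Z = 3 is lithium, so the species is ^6_3 Li.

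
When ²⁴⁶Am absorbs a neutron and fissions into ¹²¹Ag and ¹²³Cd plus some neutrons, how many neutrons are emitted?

Conserve mass number: 247 = 121 + 123 + k, so k = 247 − 244 = 3.
Check atomic number: 95 = 47 + 48 + 0 = 95. ✓

3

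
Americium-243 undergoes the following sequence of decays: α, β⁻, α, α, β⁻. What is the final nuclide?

Start: (A, Z) = (243, 95).
After α: (239, 93).
After β⁻: (239, 94).
After α: (235, 92).
After α: (231, 90).
After β⁻: (231, 91).
Z = 91 is protactinium.

Pa-231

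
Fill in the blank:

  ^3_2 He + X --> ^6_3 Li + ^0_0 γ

Conserve mass number: 3 + A = 6 + 0, so A = 3.
Conserve atomic number: 2 + Z = 3 + 0, so Z = 1.
A = 3 and Z = 1 is ^3_1 H — a triton.

triton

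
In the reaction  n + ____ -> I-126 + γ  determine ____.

I-125

Conserve mass number: 1 + A = 126 + 0, so A = 125.
Conserve atomic number: 0 + Z = 53 + 0, so Z = 53.
Z = 53 is iodine, so the species is I-125.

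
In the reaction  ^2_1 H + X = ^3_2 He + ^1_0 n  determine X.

Conserve mass number: 2 + A = 3 + 1, so A = 2.
Conserve atomic number: 1 + Z = 2 + 0, so Z = 1.
A = 2 and Z = 1 is ^2_1 H — a deuteron.

deuteron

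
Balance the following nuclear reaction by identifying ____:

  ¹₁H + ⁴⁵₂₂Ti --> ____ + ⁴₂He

Conserve mass number: 1 + 45 = A + 4, so A = 42.
Conserve atomic number: 1 + 22 = Z + 2, so Z = 21.
Z = 21 is scandium, so the species is ⁴²₂₁Sc.

Sc-42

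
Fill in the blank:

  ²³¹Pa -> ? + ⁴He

Ac-227

Conserve mass number: 231 = A + 4, so A = 227.
Conserve atomic number: 91 = Z + 2, so Z = 89.
Z = 89 is actinium, so the species is ²²⁷Ac.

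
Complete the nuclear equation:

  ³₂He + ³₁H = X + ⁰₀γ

Li-6

Conserve mass number: 3 + 3 = A + 0, so A = 6.
Conserve atomic number: 2 + 1 = Z + 0, so Z = 3.
Z = 3 is lithium, so the species is ⁶₃Li.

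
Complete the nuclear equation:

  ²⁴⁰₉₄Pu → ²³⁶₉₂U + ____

Conserve mass number: 240 = 236 + A, so A = 4.
Conserve atomic number: 94 = 92 + Z, so Z = 2.
A = 4 and Z = 2 is ⁴₂He — an alpha particle.

alpha particle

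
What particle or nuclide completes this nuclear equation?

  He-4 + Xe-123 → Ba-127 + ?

gamma ray

Conserve mass number: 4 + 123 = 127 + A, so A = 0.
Conserve atomic number: 2 + 54 = 56 + Z, so Z = 0.
A = 0 and Z = 0 is γ — a gamma ray.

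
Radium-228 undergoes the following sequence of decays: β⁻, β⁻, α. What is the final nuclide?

Ra-224

Start: (A, Z) = (228, 88).
After β⁻: (228, 89).
After β⁻: (228, 90).
After α: (224, 88).
Z = 88 is radium.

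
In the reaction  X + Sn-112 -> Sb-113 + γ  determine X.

Conserve mass number: A + 112 = 113 + 0, so A = 1.
Conserve atomic number: Z + 50 = 51 + 0, so Z = 1.
A = 1 and Z = 1 is H-1 — a proton.

proton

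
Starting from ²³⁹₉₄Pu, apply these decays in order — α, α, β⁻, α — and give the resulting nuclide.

Start: (A, Z) = (239, 94).
After α: (235, 92).
After α: (231, 90).
After β⁻: (231, 91).
After α: (227, 89).
Z = 89 is actinium.

Ac-227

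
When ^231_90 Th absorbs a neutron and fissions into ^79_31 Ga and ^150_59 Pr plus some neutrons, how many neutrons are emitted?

3

Conserve mass number: 232 = 79 + 150 + k, so k = 232 − 229 = 3.
Check atomic number: 90 = 31 + 59 + 0 = 90. ✓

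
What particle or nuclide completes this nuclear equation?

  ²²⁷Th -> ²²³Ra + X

Conserve mass number: 227 = 223 + A, so A = 4.
Conserve atomic number: 90 = 88 + Z, so Z = 2.
A = 4 and Z = 2 is ⁴He — an alpha particle.

alpha particle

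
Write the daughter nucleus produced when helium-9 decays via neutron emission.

He-8

Neutron emission: mass number changes by -1, atomic number by +0.
A: 9 − 1 = 8; Z: 2 = 2.
Z = 2 is helium, so the daughter is helium-8.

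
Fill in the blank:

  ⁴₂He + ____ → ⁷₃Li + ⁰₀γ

triton

Conserve mass number: 4 + A = 7 + 0, so A = 3.
Conserve atomic number: 2 + Z = 3 + 0, so Z = 1.
A = 3 and Z = 1 is ³₁H — a triton.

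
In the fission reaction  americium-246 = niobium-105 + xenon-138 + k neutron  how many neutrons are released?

Conserve mass number: 246 = 105 + 138 + k, so k = 246 − 243 = 3.
Check atomic number: 95 = 41 + 54 + 0 = 95. ✓

3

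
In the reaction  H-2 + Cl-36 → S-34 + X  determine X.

alpha particle

Conserve mass number: 2 + 36 = 34 + A, so A = 4.
Conserve atomic number: 1 + 17 = 16 + Z, so Z = 2.
A = 4 and Z = 2 is He-4 — an alpha particle.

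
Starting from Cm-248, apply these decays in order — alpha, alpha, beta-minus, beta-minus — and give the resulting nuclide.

Start: (A, Z) = (248, 96).
After α: (244, 94).
After α: (240, 92).
After β⁻: (240, 93).
After β⁻: (240, 94).
Z = 94 is plutonium.

Pu-240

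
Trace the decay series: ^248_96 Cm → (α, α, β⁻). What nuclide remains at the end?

Np-240

Start: (A, Z) = (248, 96).
After α: (244, 94).
After α: (240, 92).
After β⁻: (240, 93).
Z = 93 is neptunium.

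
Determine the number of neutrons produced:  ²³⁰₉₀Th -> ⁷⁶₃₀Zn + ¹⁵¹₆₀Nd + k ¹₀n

Conserve mass number: 230 = 76 + 151 + k, so k = 230 − 227 = 3.
Check atomic number: 90 = 30 + 60 + 0 = 90. ✓

3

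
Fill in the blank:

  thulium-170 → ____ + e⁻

Conserve mass number: 170 = A + 0, so A = 170.
Conserve atomic number: 69 = Z − 1, so Z = 70.
Z = 70 is ytterbium, so the species is ytterbium-170.

Yb-170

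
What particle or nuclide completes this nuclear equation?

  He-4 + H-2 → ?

Conserve mass number: 4 + 2 = A, so A = 6.
Conserve atomic number: 2 + 1 = Z, so Z = 3.
Z = 3 is lithium, so the species is Li-6.

Li-6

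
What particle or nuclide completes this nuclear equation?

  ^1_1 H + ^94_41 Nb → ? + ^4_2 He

Conserve mass number: 1 + 94 = A + 4, so A = 91.
Conserve atomic number: 1 + 41 = Z + 2, so Z = 40.
Z = 40 is zirconium, so the species is ^91_40 Zr.

Zr-91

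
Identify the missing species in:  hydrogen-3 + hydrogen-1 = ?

He-4

Conserve mass number: 3 + 1 = A, so A = 4.
Conserve atomic number: 1 + 1 = Z, so Z = 2.
A = 4 and Z = 2 is helium-4 — an alpha particle.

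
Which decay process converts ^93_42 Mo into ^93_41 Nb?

beta-plus decay or electron capture

ΔA = 93 − 93 = 0; ΔZ = 41 − 42 = -1.
A is unchanged and Z drops by 1 — a proton has become a neutron (β⁺ emission or electron capture).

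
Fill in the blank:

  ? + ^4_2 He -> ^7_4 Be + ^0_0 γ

Conserve mass number: A + 4 = 7 + 0, so A = 3.
Conserve atomic number: Z + 2 = 4 + 0, so Z = 2.
Z = 2 is helium, so the species is ^3_2 He.

He-3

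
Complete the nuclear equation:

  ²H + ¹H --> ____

He-3

Conserve mass number: 2 + 1 = A, so A = 3.
Conserve atomic number: 1 + 1 = Z, so Z = 2.
Z = 2 is helium, so the species is ³He.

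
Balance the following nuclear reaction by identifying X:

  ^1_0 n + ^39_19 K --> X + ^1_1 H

Ar-39

Conserve mass number: 1 + 39 = A + 1, so A = 39.
Conserve atomic number: 0 + 19 = Z + 1, so Z = 18.
Z = 18 is argon, so the species is ^39_18 Ar.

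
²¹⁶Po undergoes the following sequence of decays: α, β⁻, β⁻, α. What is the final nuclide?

Pb-208

Start: (A, Z) = (216, 84).
After α: (212, 82).
After β⁻: (212, 83).
After β⁻: (212, 84).
After α: (208, 82).
Z = 82 is lead.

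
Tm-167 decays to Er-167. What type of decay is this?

ΔA = 167 − 167 = 0; ΔZ = 68 − 69 = -1.
A is unchanged and Z drops by 1 — a proton has become a neutron (β⁺ emission or electron capture).

beta-plus decay or electron capture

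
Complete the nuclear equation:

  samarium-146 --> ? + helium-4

Conserve mass number: 146 = A + 4, so A = 142.
Conserve atomic number: 62 = Z + 2, so Z = 60.
Z = 60 is neodymium, so the species is neodymium-142.

Nd-142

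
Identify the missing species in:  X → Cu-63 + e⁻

Ni-63

Conserve mass number: A = 63 + 0, so A = 63.
Conserve atomic number: Z = 29 − 1, so Z = 28.
Z = 28 is nickel, so the species is Ni-63.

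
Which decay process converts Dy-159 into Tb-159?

ΔA = 159 − 159 = 0; ΔZ = 65 − 66 = -1.
A is unchanged and Z drops by 1 — a proton has become a neutron (β⁺ emission or electron capture).

beta-plus decay or electron capture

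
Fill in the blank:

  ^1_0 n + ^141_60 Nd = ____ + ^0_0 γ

Conserve mass number: 1 + 141 = A + 0, so A = 142.
Conserve atomic number: 0 + 60 = Z + 0, so Z = 60.
Z = 60 is neodymium, so the species is ^142_60 Nd.

Nd-142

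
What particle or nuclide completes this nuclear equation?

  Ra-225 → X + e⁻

Conserve mass number: 225 = A + 0, so A = 225.
Conserve atomic number: 88 = Z − 1, so Z = 89.
Z = 89 is actinium, so the species is Ac-225.

Ac-225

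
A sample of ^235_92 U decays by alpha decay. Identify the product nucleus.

Alpha decay: mass number changes by -4, atomic number by -2.
A: 235 − 4 = 231; Z: 92 − 2 = 90.
Z = 90 is thorium, so the daughter is ^231_90 Th.

Th-231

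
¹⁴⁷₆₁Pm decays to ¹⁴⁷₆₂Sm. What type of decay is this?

beta-minus decay

ΔA = 147 − 147 = 0; ΔZ = 62 − 61 = +1.
A is unchanged and Z rises by 1 — a neutron has become a proton (β⁻ decay).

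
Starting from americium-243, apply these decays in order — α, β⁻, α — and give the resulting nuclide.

U-235

Start: (A, Z) = (243, 95).
After α: (239, 93).
After β⁻: (239, 94).
After α: (235, 92).
Z = 92 is uranium.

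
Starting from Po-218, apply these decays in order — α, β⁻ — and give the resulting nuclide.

Start: (A, Z) = (218, 84).
After α: (214, 82).
After β⁻: (214, 83).
Z = 83 is bismuth.

Bi-214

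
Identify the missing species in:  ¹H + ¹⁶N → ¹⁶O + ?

neutron

Conserve mass number: 1 + 16 = 16 + A, so A = 1.
Conserve atomic number: 1 + 7 = 8 + Z, so Z = 0.
A = 1 and Z = 0 is ¹n — a neutron.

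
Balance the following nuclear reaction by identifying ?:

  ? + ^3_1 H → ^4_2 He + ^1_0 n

Conserve mass number: A + 3 = 4 + 1, so A = 2.
Conserve atomic number: Z + 1 = 2 + 0, so Z = 1.
A = 2 and Z = 1 is ^2_1 H — a deuteron.

deuteron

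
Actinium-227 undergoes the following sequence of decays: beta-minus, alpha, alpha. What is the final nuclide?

Start: (A, Z) = (227, 89).
After β⁻: (227, 90).
After α: (223, 88).
After α: (219, 86).
Z = 86 is radon.

Rn-219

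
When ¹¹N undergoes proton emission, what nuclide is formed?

Proton emission: mass number changes by -1, atomic number by -1.
A: 11 − 1 = 10; Z: 7 − 1 = 6.
Z = 6 is carbon, so the daughter is ¹⁰C.

C-10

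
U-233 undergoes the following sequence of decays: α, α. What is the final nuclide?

Ra-225

Start: (A, Z) = (233, 92).
After α: (229, 90).
After α: (225, 88).
Z = 88 is radium.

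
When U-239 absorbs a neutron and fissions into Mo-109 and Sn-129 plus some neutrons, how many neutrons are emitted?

2

Conserve mass number: 240 = 109 + 129 + k, so k = 240 − 238 = 2.
Check atomic number: 92 = 42 + 50 + 0 = 92. ✓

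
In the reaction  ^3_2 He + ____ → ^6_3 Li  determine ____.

Conserve mass number: 3 + A = 6, so A = 3.
Conserve atomic number: 2 + Z = 3, so Z = 1.
A = 3 and Z = 1 is ^3_1 H — a triton.

triton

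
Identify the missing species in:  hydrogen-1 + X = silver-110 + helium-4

Cd-113

Conserve mass number: 1 + A = 110 + 4, so A = 113.
Conserve atomic number: 1 + Z = 47 + 2, so Z = 48.
Z = 48 is cadmium, so the species is cadmium-113.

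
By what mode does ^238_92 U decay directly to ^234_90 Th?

alpha decay

ΔA = 234 − 238 = -4; ΔZ = 90 − 92 = -2.
A drops by 4 and Z drops by 2 — the signature of alpha emission.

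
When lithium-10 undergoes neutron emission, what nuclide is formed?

Neutron emission: mass number changes by -1, atomic number by +0.
A: 10 − 1 = 9; Z: 3 = 3.
Z = 3 is lithium, so the daughter is lithium-9.

Li-9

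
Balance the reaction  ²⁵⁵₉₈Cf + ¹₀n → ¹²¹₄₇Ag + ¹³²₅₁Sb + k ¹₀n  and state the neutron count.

Conserve mass number: 256 = 121 + 132 + k, so k = 256 − 253 = 3.
Check atomic number: 98 = 47 + 51 + 0 = 98. ✓

3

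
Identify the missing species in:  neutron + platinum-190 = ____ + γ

Conserve mass number: 1 + 190 = A + 0, so A = 191.
Conserve atomic number: 0 + 78 = Z + 0, so Z = 78.
Z = 78 is platinum, so the species is platinum-191.

Pt-191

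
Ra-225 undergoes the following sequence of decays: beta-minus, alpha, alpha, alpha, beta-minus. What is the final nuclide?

Start: (A, Z) = (225, 88).
After β⁻: (225, 89).
After α: (221, 87).
After α: (217, 85).
After α: (213, 83).
After β⁻: (213, 84).
Z = 84 is polonium.

Po-213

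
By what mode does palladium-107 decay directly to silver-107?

beta-minus decay

ΔA = 107 − 107 = 0; ΔZ = 47 − 46 = +1.
A is unchanged and Z rises by 1 — a neutron has become a proton (β⁻ decay).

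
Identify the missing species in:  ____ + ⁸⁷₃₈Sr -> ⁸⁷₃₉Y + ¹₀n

proton

Conserve mass number: A + 87 = 87 + 1, so A = 1.
Conserve atomic number: Z + 38 = 39 + 0, so Z = 1.
A = 1 and Z = 1 is ¹₁H — a proton.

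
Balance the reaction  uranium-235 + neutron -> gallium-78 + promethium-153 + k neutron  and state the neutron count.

5

Conserve mass number: 236 = 78 + 153 + k, so k = 236 − 231 = 5.
Check atomic number: 92 = 31 + 61 + 0 = 92. ✓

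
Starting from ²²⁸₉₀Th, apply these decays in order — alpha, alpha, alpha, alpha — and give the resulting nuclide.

Pb-212

Start: (A, Z) = (228, 90).
After α: (224, 88).
After α: (220, 86).
After α: (216, 84).
After α: (212, 82).
Z = 82 is lead.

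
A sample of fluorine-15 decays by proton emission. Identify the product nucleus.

O-14

Proton emission: mass number changes by -1, atomic number by -1.
A: 15 − 1 = 14; Z: 9 − 1 = 8.
Z = 8 is oxygen, so the daughter is oxygen-14.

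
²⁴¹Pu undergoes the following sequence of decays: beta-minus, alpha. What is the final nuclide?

Start: (A, Z) = (241, 94).
After β⁻: (241, 95).
After α: (237, 93).
Z = 93 is neptunium.

Np-237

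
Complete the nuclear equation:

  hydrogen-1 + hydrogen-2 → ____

He-3

Conserve mass number: 1 + 2 = A, so A = 3.
Conserve atomic number: 1 + 1 = Z, so Z = 2.
Z = 2 is helium, so the species is helium-3.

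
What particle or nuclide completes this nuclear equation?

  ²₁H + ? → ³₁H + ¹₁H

Conserve mass number: 2 + A = 3 + 1, so A = 2.
Conserve atomic number: 1 + Z = 1 + 1, so Z = 1.
A = 2 and Z = 1 is ²₁H — a deuteron.

deuteron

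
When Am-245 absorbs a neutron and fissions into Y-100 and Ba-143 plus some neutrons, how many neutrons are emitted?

Conserve mass number: 246 = 100 + 143 + k, so k = 246 − 243 = 3.
Check atomic number: 95 = 39 + 56 + 0 = 95. ✓

3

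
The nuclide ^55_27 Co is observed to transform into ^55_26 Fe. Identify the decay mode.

beta-plus decay or electron capture

ΔA = 55 − 55 = 0; ΔZ = 26 − 27 = -1.
A is unchanged and Z drops by 1 — a proton has become a neutron (β⁺ emission or electron capture).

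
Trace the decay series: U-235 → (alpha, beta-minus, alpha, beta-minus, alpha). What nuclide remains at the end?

Start: (A, Z) = (235, 92).
After α: (231, 90).
After β⁻: (231, 91).
After α: (227, 89).
After β⁻: (227, 90).
After α: (223, 88).
Z = 88 is radium.

Ra-223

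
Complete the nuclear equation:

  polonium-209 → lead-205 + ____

alpha particle

Conserve mass number: 209 = 205 + A, so A = 4.
Conserve atomic number: 84 = 82 + Z, so Z = 2.
A = 4 and Z = 2 is helium-4 — an alpha particle.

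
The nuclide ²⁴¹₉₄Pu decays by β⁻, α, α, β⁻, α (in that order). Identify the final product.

Th-229

Start: (A, Z) = (241, 94).
After β⁻: (241, 95).
After α: (237, 93).
After α: (233, 91).
After β⁻: (233, 92).
After α: (229, 90).
Z = 90 is thorium.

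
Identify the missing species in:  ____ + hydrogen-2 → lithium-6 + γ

Conserve mass number: A + 2 = 6 + 0, so A = 4.
Conserve atomic number: Z + 1 = 3 + 0, so Z = 2.
A = 4 and Z = 2 is helium-4 — an alpha particle.

alpha particle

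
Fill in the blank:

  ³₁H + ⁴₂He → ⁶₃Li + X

neutron

Conserve mass number: 3 + 4 = 6 + A, so A = 1.
Conserve atomic number: 1 + 2 = 3 + Z, so Z = 0.
A = 1 and Z = 0 is ¹₀n — a neutron.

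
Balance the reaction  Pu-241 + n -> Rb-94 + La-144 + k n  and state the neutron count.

4

Conserve mass number: 242 = 94 + 144 + k, so k = 242 − 238 = 4.
Check atomic number: 94 = 37 + 57 + 0 = 94. ✓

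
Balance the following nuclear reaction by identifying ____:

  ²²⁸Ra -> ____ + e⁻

Conserve mass number: 228 = A + 0, so A = 228.
Conserve atomic number: 88 = Z − 1, so Z = 89.
Z = 89 is actinium, so the species is ²²⁸Ac.

Ac-228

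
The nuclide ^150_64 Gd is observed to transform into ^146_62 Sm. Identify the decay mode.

ΔA = 146 − 150 = -4; ΔZ = 62 − 64 = -2.
A drops by 4 and Z drops by 2 — the signature of alpha emission.

alpha decay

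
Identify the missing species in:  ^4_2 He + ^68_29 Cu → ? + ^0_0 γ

Conserve mass number: 4 + 68 = A + 0, so A = 72.
Conserve atomic number: 2 + 29 = Z + 0, so Z = 31.
Z = 31 is gallium, so the species is ^72_31 Ga.

Ga-72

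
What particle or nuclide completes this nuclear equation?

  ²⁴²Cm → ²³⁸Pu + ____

alpha particle

Conserve mass number: 242 = 238 + A, so A = 4.
Conserve atomic number: 96 = 94 + Z, so Z = 2.
A = 4 and Z = 2 is ⁴He — an alpha particle.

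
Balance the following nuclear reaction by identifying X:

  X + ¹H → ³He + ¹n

triton

Conserve mass number: A + 1 = 3 + 1, so A = 3.
Conserve atomic number: Z + 1 = 2 + 0, so Z = 1.
A = 3 and Z = 1 is ³H — a triton.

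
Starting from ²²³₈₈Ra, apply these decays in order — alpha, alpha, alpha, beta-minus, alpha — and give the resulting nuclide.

Start: (A, Z) = (223, 88).
After α: (219, 86).
After α: (215, 84).
After α: (211, 82).
After β⁻: (211, 83).
After α: (207, 81).
Z = 81 is thallium.

Tl-207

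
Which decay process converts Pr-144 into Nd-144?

ΔA = 144 − 144 = 0; ΔZ = 60 − 59 = +1.
A is unchanged and Z rises by 1 — a neutron has become a proton (β⁻ decay).

beta-minus decay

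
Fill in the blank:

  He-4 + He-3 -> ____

Be-7

Conserve mass number: 4 + 3 = A, so A = 7.
Conserve atomic number: 2 + 2 = Z, so Z = 4.
Z = 4 is beryllium, so the species is Be-7.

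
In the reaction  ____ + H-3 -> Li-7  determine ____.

Conserve mass number: A + 3 = 7, so A = 4.
Conserve atomic number: Z + 1 = 3, so Z = 2.
A = 4 and Z = 2 is He-4 — an alpha particle.

alpha particle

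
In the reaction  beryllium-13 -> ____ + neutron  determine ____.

Conserve mass number: 13 = A + 1, so A = 12.
Conserve atomic number: 4 = Z + 0, so Z = 4.
Z = 4 is beryllium, so the species is beryllium-12.

Be-12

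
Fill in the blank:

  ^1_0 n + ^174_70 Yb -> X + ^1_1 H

Conserve mass number: 1 + 174 = A + 1, so A = 174.
Conserve atomic number: 0 + 70 = Z + 1, so Z = 69.
Z = 69 is thulium, so the species is ^174_69 Tm.

Tm-174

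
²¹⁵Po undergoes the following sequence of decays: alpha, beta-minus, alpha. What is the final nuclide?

Start: (A, Z) = (215, 84).
After α: (211, 82).
After β⁻: (211, 83).
After α: (207, 81).
Z = 81 is thallium.

Tl-207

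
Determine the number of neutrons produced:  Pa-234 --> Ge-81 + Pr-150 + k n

Conserve mass number: 234 = 81 + 150 + k, so k = 234 − 231 = 3.
Check atomic number: 91 = 32 + 59 + 0 = 91. ✓

3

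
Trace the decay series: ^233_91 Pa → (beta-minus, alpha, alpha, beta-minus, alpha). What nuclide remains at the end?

Fr-221

Start: (A, Z) = (233, 91).
After β⁻: (233, 92).
After α: (229, 90).
After α: (225, 88).
After β⁻: (225, 89).
After α: (221, 87).
Z = 87 is francium.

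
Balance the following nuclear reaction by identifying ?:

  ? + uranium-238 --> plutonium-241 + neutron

Conserve mass number: A + 238 = 241 + 1, so A = 4.
Conserve atomic number: Z + 92 = 94 + 0, so Z = 2.
A = 4 and Z = 2 is helium-4 — an alpha particle.

alpha particle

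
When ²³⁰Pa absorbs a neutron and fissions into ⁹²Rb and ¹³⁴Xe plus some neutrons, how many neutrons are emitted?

5

Conserve mass number: 231 = 92 + 134 + k, so k = 231 − 226 = 5.
Check atomic number: 91 = 37 + 54 + 0 = 91. ✓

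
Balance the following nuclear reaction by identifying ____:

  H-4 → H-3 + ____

neutron

Conserve mass number: 4 = 3 + A, so A = 1.
Conserve atomic number: 1 = 1 + Z, so Z = 0.
A = 1 and Z = 0 is n — a neutron.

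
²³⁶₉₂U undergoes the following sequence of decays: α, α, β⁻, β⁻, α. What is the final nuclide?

Start: (A, Z) = (236, 92).
After α: (232, 90).
After α: (228, 88).
After β⁻: (228, 89).
After β⁻: (228, 90).
After α: (224, 88).
Z = 88 is radium.

Ra-224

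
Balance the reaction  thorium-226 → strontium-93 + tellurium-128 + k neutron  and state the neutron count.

Conserve mass number: 226 = 93 + 128 + k, so k = 226 − 221 = 5.
Check atomic number: 90 = 38 + 52 + 0 = 90. ✓

5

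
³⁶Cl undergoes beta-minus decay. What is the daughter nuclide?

Ar-36

Beta-minus decay: mass number changes by +0, atomic number by +1.
A: 36 = 36; Z: 17 + 1 = 18.
Z = 18 is argon, so the daughter is ³⁶Ar.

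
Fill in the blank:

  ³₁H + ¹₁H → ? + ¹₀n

Conserve mass number: 3 + 1 = A + 1, so A = 3.
Conserve atomic number: 1 + 1 = Z + 0, so Z = 2.
Z = 2 is helium, so the species is ³₂He.

He-3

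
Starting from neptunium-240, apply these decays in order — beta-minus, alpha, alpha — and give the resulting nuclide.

Start: (A, Z) = (240, 93).
After β⁻: (240, 94).
After α: (236, 92).
After α: (232, 90).
Z = 90 is thorium.

Th-232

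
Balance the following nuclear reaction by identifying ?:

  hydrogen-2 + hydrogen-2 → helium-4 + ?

Conserve mass number: 2 + 2 = 4 + A, so A = 0.
Conserve atomic number: 1 + 1 = 2 + Z, so Z = 0.
A = 0 and Z = 0 is γ — a gamma ray.

gamma ray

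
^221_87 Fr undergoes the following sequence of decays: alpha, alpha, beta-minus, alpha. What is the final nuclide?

Pb-209

Start: (A, Z) = (221, 87).
After α: (217, 85).
After α: (213, 83).
After β⁻: (213, 84).
After α: (209, 82).
Z = 82 is lead.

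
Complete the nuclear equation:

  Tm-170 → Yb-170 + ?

beta-minus particle

Conserve mass number: 170 = 170 + A, so A = 0.
Conserve atomic number: 69 = 70 + Z, so Z = -1.
A = 0 and Z = -1 is e⁻ — a beta-minus particle.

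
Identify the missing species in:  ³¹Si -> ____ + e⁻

P-31

Conserve mass number: 31 = A + 0, so A = 31.
Conserve atomic number: 14 = Z − 1, so Z = 15.
Z = 15 is phosphorus, so the species is ³¹P.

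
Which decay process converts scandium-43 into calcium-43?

beta-plus decay or electron capture

ΔA = 43 − 43 = 0; ΔZ = 20 − 21 = -1.
A is unchanged and Z drops by 1 — a proton has become a neutron (β⁺ emission or electron capture).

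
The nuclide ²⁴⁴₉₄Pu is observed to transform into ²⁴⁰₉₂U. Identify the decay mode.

alpha decay

ΔA = 240 − 244 = -4; ΔZ = 92 − 94 = -2.
A drops by 4 and Z drops by 2 — the signature of alpha emission.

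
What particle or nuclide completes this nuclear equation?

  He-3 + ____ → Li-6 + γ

triton

Conserve mass number: 3 + A = 6 + 0, so A = 3.
Conserve atomic number: 2 + Z = 3 + 0, so Z = 1.
A = 3 and Z = 1 is H-3 — a triton.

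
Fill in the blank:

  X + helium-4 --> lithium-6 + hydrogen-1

Conserve mass number: A + 4 = 6 + 1, so A = 3.
Conserve atomic number: Z + 2 = 3 + 1, so Z = 2.
Z = 2 is helium, so the species is helium-3.

He-3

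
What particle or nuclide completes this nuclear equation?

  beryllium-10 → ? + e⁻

Conserve mass number: 10 = A + 0, so A = 10.
Conserve atomic number: 4 = Z − 1, so Z = 5.
Z = 5 is boron, so the species is boron-10.

B-10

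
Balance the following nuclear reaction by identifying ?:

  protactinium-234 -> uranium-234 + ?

beta-minus particle

Conserve mass number: 234 = 234 + A, so A = 0.
Conserve atomic number: 91 = 92 + Z, so Z = -1.
A = 0 and Z = -1 is e⁻ — a beta-minus particle.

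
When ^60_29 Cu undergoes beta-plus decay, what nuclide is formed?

Ni-60

Beta-plus decay: mass number changes by +0, atomic number by -1.
A: 60 = 60; Z: 29 − 1 = 28.
Z = 28 is nickel, so the daughter is ^60_28 Ni.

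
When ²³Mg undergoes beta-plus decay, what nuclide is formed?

Na-23

Beta-plus decay: mass number changes by +0, atomic number by -1.
A: 23 = 23; Z: 12 − 1 = 11.
Z = 11 is sodium, so the daughter is ²³Na.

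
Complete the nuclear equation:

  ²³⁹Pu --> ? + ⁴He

U-235

Conserve mass number: 239 = A + 4, so A = 235.
Conserve atomic number: 94 = Z + 2, so Z = 92.
Z = 92 is uranium, so the species is ²³⁵U.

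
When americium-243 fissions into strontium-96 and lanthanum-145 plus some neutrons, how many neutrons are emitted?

2

Conserve mass number: 243 = 96 + 145 + k, so k = 243 − 241 = 2.
Check atomic number: 95 = 38 + 57 + 0 = 95. ✓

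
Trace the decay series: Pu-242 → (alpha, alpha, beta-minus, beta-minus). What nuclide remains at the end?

Start: (A, Z) = (242, 94).
After α: (238, 92).
After α: (234, 90).
After β⁻: (234, 91).
After β⁻: (234, 92).
Z = 92 is uranium.

U-234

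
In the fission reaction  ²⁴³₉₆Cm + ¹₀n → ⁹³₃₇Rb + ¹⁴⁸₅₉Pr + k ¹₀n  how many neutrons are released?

Conserve mass number: 244 = 93 + 148 + k, so k = 244 − 241 = 3.
Check atomic number: 96 = 37 + 59 + 0 = 96. ✓

3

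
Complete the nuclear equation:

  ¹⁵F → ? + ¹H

Conserve mass number: 15 = A + 1, so A = 14.
Conserve atomic number: 9 = Z + 1, so Z = 8.
Z = 8 is oxygen, so the species is ¹⁴O.

O-14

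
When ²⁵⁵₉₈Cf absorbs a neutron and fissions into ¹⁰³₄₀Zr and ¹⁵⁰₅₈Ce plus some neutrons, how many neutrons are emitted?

Conserve mass number: 256 = 103 + 150 + k, so k = 256 − 253 = 3.
Check atomic number: 98 = 40 + 58 + 0 = 98. ✓

3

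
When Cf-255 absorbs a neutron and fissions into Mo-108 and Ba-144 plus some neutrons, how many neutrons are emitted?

Conserve mass number: 256 = 108 + 144 + k, so k = 256 − 252 = 4.
Check atomic number: 98 = 42 + 56 + 0 = 98. ✓

4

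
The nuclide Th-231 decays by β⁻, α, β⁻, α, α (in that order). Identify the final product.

Rn-219

Start: (A, Z) = (231, 90).
After β⁻: (231, 91).
After α: (227, 89).
After β⁻: (227, 90).
After α: (223, 88).
After α: (219, 86).
Z = 86 is radon.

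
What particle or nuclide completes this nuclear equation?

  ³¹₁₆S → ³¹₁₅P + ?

Conserve mass number: 31 = 31 + A, so A = 0.
Conserve atomic number: 16 = 15 + Z, so Z = 1.
A = 0 and Z = 1 is ⁰₁e — a positron.

positron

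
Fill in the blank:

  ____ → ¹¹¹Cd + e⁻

Ag-111

Conserve mass number: A = 111 + 0, so A = 111.
Conserve atomic number: Z = 48 − 1, so Z = 47.
Z = 47 is silver, so the species is ¹¹¹Ag.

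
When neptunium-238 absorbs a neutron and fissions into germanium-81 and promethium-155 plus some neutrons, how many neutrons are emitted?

Conserve mass number: 239 = 81 + 155 + k, so k = 239 − 236 = 3.
Check atomic number: 93 = 32 + 61 + 0 = 93. ✓

3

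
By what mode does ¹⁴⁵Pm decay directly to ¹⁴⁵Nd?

beta-plus decay or electron capture

ΔA = 145 − 145 = 0; ΔZ = 60 − 61 = -1.
A is unchanged and Z drops by 1 — a proton has become a neutron (β⁺ emission or electron capture).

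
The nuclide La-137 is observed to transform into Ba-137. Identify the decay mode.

beta-plus decay or electron capture

ΔA = 137 − 137 = 0; ΔZ = 56 − 57 = -1.
A is unchanged and Z drops by 1 — a proton has become a neutron (β⁺ emission or electron capture).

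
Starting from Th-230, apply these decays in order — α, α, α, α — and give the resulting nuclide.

Start: (A, Z) = (230, 90).
After α: (226, 88).
After α: (222, 86).
After α: (218, 84).
After α: (214, 82).
Z = 82 is lead.

Pb-214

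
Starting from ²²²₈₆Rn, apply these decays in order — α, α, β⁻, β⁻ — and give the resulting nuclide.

Start: (A, Z) = (222, 86).
After α: (218, 84).
After α: (214, 82).
After β⁻: (214, 83).
After β⁻: (214, 84).
Z = 84 is polonium.

Po-214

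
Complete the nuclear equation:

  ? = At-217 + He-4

Conserve mass number: A = 217 + 4, so A = 221.
Conserve atomic number: Z = 85 + 2, so Z = 87.
Z = 87 is francium, so the species is Fr-221.

Fr-221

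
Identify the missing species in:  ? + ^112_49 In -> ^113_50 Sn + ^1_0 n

deuteron

Conserve mass number: A + 112 = 113 + 1, so A = 2.
Conserve atomic number: Z + 49 = 50 + 0, so Z = 1.
A = 2 and Z = 1 is ^2_1 H — a deuteron.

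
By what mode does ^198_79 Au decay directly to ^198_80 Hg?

ΔA = 198 − 198 = 0; ΔZ = 80 − 79 = +1.
A is unchanged and Z rises by 1 — a neutron has become a proton (β⁻ decay).

beta-minus decay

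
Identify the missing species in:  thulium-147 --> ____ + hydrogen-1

Er-146

Conserve mass number: 147 = A + 1, so A = 146.
Conserve atomic number: 69 = Z + 1, so Z = 68.
Z = 68 is erbium, so the species is erbium-146.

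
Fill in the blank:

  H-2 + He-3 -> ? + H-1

Conserve mass number: 2 + 3 = A + 1, so A = 4.
Conserve atomic number: 1 + 2 = Z + 1, so Z = 2.
A = 4 and Z = 2 is He-4 — an alpha particle.

He-4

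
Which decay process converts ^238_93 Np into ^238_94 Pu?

ΔA = 238 − 238 = 0; ΔZ = 94 − 93 = +1.
A is unchanged and Z rises by 1 — a neutron has become a proton (β⁻ decay).

beta-minus decay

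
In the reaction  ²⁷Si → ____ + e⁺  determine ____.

Al-27

Conserve mass number: 27 = A + 0, so A = 27.
Conserve atomic number: 14 = Z + 1, so Z = 13.
Z = 13 is aluminium, so the species is ²⁷Al.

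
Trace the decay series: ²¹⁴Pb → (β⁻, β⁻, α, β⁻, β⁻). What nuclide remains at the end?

Po-210

Start: (A, Z) = (214, 82).
After β⁻: (214, 83).
After β⁻: (214, 84).
After α: (210, 82).
After β⁻: (210, 83).
After β⁻: (210, 84).
Z = 84 is polonium.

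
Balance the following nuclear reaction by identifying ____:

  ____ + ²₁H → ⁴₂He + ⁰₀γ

Conserve mass number: A + 2 = 4 + 0, so A = 2.
Conserve atomic number: Z + 1 = 2 + 0, so Z = 1.
A = 2 and Z = 1 is ²₁H — a deuteron.

deuteron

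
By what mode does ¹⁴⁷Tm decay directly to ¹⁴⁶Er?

ΔA = 146 − 147 = -1; ΔZ = 68 − 69 = -1.
A drops by 1 and Z drops by 1 — a proton was emitted.

proton emission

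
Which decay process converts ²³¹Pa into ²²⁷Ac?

ΔA = 227 − 231 = -4; ΔZ = 89 − 91 = -2.
A drops by 4 and Z drops by 2 — the signature of alpha emission.

alpha decay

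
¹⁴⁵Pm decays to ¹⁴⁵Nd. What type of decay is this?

ΔA = 145 − 145 = 0; ΔZ = 60 − 61 = -1.
A is unchanged and Z drops by 1 — a proton has become a neutron (β⁺ emission or electron capture).

beta-plus decay or electron capture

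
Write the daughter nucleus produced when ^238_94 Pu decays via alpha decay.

Alpha decay: mass number changes by -4, atomic number by -2.
A: 238 − 4 = 234; Z: 94 − 2 = 92.
Z = 92 is uranium, so the daughter is ^234_92 U.

U-234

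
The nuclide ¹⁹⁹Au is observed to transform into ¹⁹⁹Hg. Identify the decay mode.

ΔA = 199 − 199 = 0; ΔZ = 80 − 79 = +1.
A is unchanged and Z rises by 1 — a neutron has become a proton (β⁻ decay).

beta-minus decay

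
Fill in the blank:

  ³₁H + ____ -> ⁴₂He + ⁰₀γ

proton

Conserve mass number: 3 + A = 4 + 0, so A = 1.
Conserve atomic number: 1 + Z = 2 + 0, so Z = 1.
A = 1 and Z = 1 is ¹₁H — a proton.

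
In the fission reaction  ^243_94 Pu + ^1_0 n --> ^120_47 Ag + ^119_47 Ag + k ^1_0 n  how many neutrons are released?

5

Conserve mass number: 244 = 120 + 119 + k, so k = 244 − 239 = 5.
Check atomic number: 94 = 47 + 47 + 0 = 94. ✓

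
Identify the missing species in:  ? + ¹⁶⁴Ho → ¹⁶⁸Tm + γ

Conserve mass number: A + 164 = 168 + 0, so A = 4.
Conserve atomic number: Z + 67 = 69 + 0, so Z = 2.
A = 4 and Z = 2 is ⁴He — an alpha particle.

alpha particle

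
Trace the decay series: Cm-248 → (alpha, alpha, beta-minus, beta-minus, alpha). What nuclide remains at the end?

U-236

Start: (A, Z) = (248, 96).
After α: (244, 94).
After α: (240, 92).
After β⁻: (240, 93).
After β⁻: (240, 94).
After α: (236, 92).
Z = 92 is uranium.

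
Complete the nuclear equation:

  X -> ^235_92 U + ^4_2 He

Conserve mass number: A = 235 + 4, so A = 239.
Conserve atomic number: Z = 92 + 2, so Z = 94.
Z = 94 is plutonium, so the species is ^239_94 Pu.

Pu-239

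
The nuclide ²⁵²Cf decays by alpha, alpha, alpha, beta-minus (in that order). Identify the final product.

Start: (A, Z) = (252, 98).
After α: (248, 96).
After α: (244, 94).
After α: (240, 92).
After β⁻: (240, 93).
Z = 93 is neptunium.

Np-240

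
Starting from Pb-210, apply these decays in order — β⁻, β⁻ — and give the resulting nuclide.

Start: (A, Z) = (210, 82).
After β⁻: (210, 83).
After β⁻: (210, 84).
Z = 84 is polonium.

Po-210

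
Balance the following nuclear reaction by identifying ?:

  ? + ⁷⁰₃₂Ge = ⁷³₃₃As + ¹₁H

alpha particle

Conserve mass number: A + 70 = 73 + 1, so A = 4.
Conserve atomic number: Z + 32 = 33 + 1, so Z = 2.
A = 4 and Z = 2 is ⁴₂He — an alpha particle.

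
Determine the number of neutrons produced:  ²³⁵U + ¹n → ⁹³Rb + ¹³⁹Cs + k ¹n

4

Conserve mass number: 236 = 93 + 139 + k, so k = 236 − 232 = 4.
Check atomic number: 92 = 37 + 55 + 0 = 92. ✓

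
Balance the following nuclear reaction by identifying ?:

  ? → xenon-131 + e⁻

Conserve mass number: A = 131 + 0, so A = 131.
Conserve atomic number: Z = 54 − 1, so Z = 53.
Z = 53 is iodine, so the species is iodine-131.

I-131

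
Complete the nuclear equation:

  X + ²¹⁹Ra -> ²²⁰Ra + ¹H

deuteron

Conserve mass number: A + 219 = 220 + 1, so A = 2.
Conserve atomic number: Z + 88 = 88 + 1, so Z = 1.
A = 2 and Z = 1 is ²H — a deuteron.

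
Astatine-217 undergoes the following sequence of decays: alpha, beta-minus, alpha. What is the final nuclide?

Start: (A, Z) = (217, 85).
After α: (213, 83).
After β⁻: (213, 84).
After α: (209, 82).
Z = 82 is lead.

Pb-209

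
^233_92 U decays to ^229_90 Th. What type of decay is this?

ΔA = 229 − 233 = -4; ΔZ = 90 − 92 = -2.
A drops by 4 and Z drops by 2 — the signature of alpha emission.

alpha decay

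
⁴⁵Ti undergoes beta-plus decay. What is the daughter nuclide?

Sc-45

Beta-plus decay: mass number changes by +0, atomic number by -1.
A: 45 = 45; Z: 22 − 1 = 21.
Z = 21 is scandium, so the daughter is ⁴⁵Sc.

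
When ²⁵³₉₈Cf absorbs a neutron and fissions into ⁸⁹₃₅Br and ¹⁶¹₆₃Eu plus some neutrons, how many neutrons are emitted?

4

Conserve mass number: 254 = 89 + 161 + k, so k = 254 − 250 = 4.
Check atomic number: 98 = 35 + 63 + 0 = 98. ✓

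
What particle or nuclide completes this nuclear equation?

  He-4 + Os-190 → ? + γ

Pt-194

Conserve mass number: 4 + 190 = A + 0, so A = 194.
Conserve atomic number: 2 + 76 = Z + 0, so Z = 78.
Z = 78 is platinum, so the species is Pt-194.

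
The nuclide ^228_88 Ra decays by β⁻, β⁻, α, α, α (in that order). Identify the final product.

Po-216

Start: (A, Z) = (228, 88).
After β⁻: (228, 89).
After β⁻: (228, 90).
After α: (224, 88).
After α: (220, 86).
After α: (216, 84).
Z = 84 is polonium.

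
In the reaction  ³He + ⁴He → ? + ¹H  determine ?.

Li-6

Conserve mass number: 3 + 4 = A + 1, so A = 6.
Conserve atomic number: 2 + 2 = Z + 1, so Z = 3.
Z = 3 is lithium, so the species is ⁶Li.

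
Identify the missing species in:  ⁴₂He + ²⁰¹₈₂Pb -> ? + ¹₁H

Conserve mass number: 4 + 201 = A + 1, so A = 204.
Conserve atomic number: 2 + 82 = Z + 1, so Z = 83.
Z = 83 is bismuth, so the species is ²⁰⁴₈₃Bi.

Bi-204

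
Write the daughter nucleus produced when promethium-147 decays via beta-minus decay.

Beta-minus decay: mass number changes by +0, atomic number by +1.
A: 147 = 147; Z: 61 + 1 = 62.
Z = 62 is samarium, so the daughter is samarium-147.

Sm-147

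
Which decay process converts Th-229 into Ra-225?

ΔA = 225 − 229 = -4; ΔZ = 88 − 90 = -2.
A drops by 4 and Z drops by 2 — the signature of alpha emission.

alpha decay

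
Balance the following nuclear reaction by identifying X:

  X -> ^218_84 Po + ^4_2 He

Rn-222

Conserve mass number: A = 218 + 4, so A = 222.
Conserve atomic number: Z = 84 + 2, so Z = 86.
Z = 86 is radon, so the species is ^222_86 Rn.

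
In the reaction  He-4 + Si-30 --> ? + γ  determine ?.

S-34

Conserve mass number: 4 + 30 = A + 0, so A = 34.
Conserve atomic number: 2 + 14 = Z + 0, so Z = 16.
Z = 16 is sulfur, so the species is S-34.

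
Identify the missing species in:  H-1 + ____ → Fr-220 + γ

Conserve mass number: 1 + A = 220 + 0, so A = 219.
Conserve atomic number: 1 + Z = 87 + 0, so Z = 86.
Z = 86 is radon, so the species is Rn-219.

Rn-219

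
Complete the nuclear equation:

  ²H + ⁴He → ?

Li-6

Conserve mass number: 2 + 4 = A, so A = 6.
Conserve atomic number: 1 + 2 = Z, so Z = 3.
Z = 3 is lithium, so the species is ⁶Li.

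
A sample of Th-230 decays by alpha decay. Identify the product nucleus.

Alpha decay: mass number changes by -4, atomic number by -2.
A: 230 − 4 = 226; Z: 90 − 2 = 88.
Z = 88 is radium, so the daughter is Ra-226.

Ra-226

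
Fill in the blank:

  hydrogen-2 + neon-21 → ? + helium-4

F-19

Conserve mass number: 2 + 21 = A + 4, so A = 19.
Conserve atomic number: 1 + 10 = Z + 2, so Z = 9.
Z = 9 is fluorine, so the species is fluorine-19.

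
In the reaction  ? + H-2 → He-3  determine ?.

Conserve mass number: A + 2 = 3, so A = 1.
Conserve atomic number: Z + 1 = 2, so Z = 1.
A = 1 and Z = 1 is H-1 — a proton.

proton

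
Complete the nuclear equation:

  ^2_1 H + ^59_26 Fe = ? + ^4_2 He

Conserve mass number: 2 + 59 = A + 4, so A = 57.
Conserve atomic number: 1 + 26 = Z + 2, so Z = 25.
Z = 25 is manganese, so the species is ^57_25 Mn.

Mn-57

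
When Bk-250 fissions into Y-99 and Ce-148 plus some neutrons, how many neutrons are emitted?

3

Conserve mass number: 250 = 99 + 148 + k, so k = 250 − 247 = 3.
Check atomic number: 97 = 39 + 58 + 0 = 97. ✓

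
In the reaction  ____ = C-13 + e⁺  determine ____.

N-13

Conserve mass number: A = 13 + 0, so A = 13.
Conserve atomic number: Z = 6 + 1, so Z = 7.
Z = 7 is nitrogen, so the species is N-13.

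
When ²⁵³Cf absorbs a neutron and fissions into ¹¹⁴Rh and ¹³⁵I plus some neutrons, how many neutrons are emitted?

5

Conserve mass number: 254 = 114 + 135 + k, so k = 254 − 249 = 5.
Check atomic number: 98 = 45 + 53 + 0 = 98. ✓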